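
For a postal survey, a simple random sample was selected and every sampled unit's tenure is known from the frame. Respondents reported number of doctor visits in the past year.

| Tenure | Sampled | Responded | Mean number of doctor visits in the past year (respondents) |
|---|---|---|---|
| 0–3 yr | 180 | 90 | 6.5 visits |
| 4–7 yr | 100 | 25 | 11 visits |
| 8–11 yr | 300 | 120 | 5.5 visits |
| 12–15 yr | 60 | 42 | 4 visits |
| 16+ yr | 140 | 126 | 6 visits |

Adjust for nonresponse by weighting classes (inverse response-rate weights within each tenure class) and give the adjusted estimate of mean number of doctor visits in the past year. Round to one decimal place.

6.4

Class response rates: 0–3 yr 90/180 = 50%, 4–7 yr 25/100 = 25%, 8–11 yr 120/300 = 40%, 12–15 yr 42/60 = 70%, 16+ yr 126/140 = 90%.
Weighting each respondent by the inverse class response rate inflates each class back to its sampled size, so the class weight is n_sampled:
  0–3 yr: 180 × 6.5 = 1170
  4–7 yr: 100 × 11 = 1100
  8–11 yr: 300 × 5.5 = 1650
  12–15 yr: 60 × 4 = 240
  16+ yr: 140 × 6 = 840
Adjusted estimate = 5000 / 780 = 6.41026 → 6.4.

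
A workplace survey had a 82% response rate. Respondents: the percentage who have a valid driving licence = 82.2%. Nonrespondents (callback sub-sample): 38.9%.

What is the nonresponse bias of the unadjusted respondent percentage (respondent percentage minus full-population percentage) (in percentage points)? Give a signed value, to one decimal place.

+7.8 percentage points

Nonresponse fraction = 1 − 0.82 = 0.18.
Bias = (nonresponse fraction) × (respondent percentage − nonrespondent percentage)
     = 0.18 × (82.2 − 38.9) = 0.18 × 43.3 = 7.794.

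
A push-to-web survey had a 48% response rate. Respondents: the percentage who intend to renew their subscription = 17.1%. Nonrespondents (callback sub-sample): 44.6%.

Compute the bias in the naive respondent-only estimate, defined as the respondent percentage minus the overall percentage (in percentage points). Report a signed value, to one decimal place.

-14.3 percentage points

Nonresponse fraction = 1 − 0.48 = 0.52.
Bias = (nonresponse fraction) × (respondent percentage − nonrespondent percentage)
     = 0.52 × (17.1 − 44.6) = 0.52 × -27.5 = -14.3.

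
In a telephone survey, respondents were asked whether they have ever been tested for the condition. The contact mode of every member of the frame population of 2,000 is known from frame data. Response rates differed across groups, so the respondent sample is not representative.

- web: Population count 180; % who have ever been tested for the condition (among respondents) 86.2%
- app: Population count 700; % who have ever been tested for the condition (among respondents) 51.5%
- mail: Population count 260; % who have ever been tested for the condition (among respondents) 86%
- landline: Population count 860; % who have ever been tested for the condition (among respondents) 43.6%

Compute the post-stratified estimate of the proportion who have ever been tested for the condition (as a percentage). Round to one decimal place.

Weight each group's respondent value by its population share:
  web: (180/2,000) × 86.2 = 7.758
  app: (700/2,000) × 51.5 = 18.025
  mail: (260/2,000) × 86 = 11.18
  landline: (860/2,000) × 43.6 = 18.748
Post-stratified estimate = 55.711 → 55.7%.

55.7%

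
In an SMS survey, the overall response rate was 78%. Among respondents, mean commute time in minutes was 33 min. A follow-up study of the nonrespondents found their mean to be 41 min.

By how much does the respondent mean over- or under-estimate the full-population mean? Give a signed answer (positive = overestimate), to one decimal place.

-1.8

Nonresponse fraction = 1 − 0.78 = 0.22.
Bias = (nonresponse fraction) × (respondent mean − nonrespondent mean)
     = 0.22 × (33 − 41) = 0.22 × -8 = -1.76.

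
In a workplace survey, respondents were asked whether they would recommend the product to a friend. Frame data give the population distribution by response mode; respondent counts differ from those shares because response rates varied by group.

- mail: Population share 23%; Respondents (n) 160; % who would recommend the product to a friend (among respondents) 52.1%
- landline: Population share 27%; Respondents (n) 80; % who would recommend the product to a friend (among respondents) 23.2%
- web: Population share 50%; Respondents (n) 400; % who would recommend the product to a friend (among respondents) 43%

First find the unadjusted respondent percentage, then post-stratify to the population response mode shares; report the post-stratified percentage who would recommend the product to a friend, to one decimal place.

Naive respondent-only estimate (weights = respondent counts):
  (160/640)×52.1 + (80/640)×23.2 + (400/640)×43 = 42.8%
Reweighting by population response mode shares:
  0.23×52.1 + 0.27×23.2 + 0.5×43 = 39.747%

39.7%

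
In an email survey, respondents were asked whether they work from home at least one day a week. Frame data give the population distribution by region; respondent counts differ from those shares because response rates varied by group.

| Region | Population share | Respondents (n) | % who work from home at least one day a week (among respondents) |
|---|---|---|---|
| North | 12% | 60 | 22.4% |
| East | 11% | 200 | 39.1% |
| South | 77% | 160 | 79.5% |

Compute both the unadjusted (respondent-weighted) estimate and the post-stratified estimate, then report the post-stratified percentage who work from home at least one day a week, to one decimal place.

Without adjustment, the pooled respondent share is:
  (60/420)×22.4 + (200/420)×39.1 + (160/420)×79.5 = 52.1048%
Reweighting by population region shares:
  0.12×22.4 + 0.11×39.1 + 0.77×79.5 = 68.204%

68.2%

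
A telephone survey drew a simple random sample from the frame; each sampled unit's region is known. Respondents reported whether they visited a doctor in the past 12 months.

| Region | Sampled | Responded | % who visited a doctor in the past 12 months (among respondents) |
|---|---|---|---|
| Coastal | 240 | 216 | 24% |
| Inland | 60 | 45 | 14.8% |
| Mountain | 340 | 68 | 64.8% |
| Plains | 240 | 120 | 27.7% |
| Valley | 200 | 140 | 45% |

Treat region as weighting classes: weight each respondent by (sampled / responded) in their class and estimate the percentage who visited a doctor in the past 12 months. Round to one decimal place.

Class response rates: Coastal 216/240 = 90%, Inland 45/60 = 75%, Mountain 68/340 = 20%, Plains 120/240 = 50%, Valley 140/200 = 70%.
Weighting each respondent by the inverse class response rate inflates each class back to its sampled size, so the class weight is n_sampled:
  Coastal: 240 × 24 = 5760
  Inland: 60 × 14.8 = 888
  Mountain: 340 × 64.8 = 22,032
  Plains: 240 × 27.7 = 6648
  Valley: 200 × 45 = 9000
Adjusted estimate = 44,328 / 1,080 = 41.0444 → 41.0%.

41.0%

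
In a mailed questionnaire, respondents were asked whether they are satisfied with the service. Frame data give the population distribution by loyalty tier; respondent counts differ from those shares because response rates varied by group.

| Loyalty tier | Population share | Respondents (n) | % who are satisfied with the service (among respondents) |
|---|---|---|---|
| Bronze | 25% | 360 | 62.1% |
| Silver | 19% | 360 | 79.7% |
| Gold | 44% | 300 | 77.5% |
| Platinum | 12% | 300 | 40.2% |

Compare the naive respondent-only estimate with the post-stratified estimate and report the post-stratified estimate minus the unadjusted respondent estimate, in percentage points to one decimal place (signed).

Without adjustment, the pooled respondent share is:
  (360/1320)×62.1 + (360/1320)×79.7 + (300/1320)×77.5 + (300/1320)×40.2 = 65.4227%
Post-stratified estimate weights by population shares:
  0.25×62.1 + 0.19×79.7 + 0.44×77.5 + 0.12×40.2 = 69.592%
Difference = 69.592 − 65.4227 = 4.1693 pp.

+4.2 percentage points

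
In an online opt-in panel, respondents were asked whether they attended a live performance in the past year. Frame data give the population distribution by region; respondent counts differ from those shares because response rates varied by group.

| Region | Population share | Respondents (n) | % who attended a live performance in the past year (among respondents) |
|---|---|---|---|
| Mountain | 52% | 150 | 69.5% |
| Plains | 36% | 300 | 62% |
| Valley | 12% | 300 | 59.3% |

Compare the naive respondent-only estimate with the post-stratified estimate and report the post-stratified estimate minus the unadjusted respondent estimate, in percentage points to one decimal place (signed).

+3.2 percentage points

Without adjustment, the pooled respondent share is:
  (150/750)×69.5 + (300/750)×62 + (300/750)×59.3 = 62.42%
Post-stratifying to population shares instead:
  0.52×69.5 + 0.36×62 + 0.12×59.3 = 65.576%
Difference = 65.576 − 62.42 = 3.156 pp.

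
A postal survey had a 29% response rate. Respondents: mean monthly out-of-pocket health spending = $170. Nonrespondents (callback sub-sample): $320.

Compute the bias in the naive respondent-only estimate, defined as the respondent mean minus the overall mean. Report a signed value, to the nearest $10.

-$110

Nonresponse fraction = 1 − 0.29 = 0.71.
Bias = (nonresponse fraction) × (respondent mean − nonrespondent mean)
     = 0.71 × (170 − 320) = 0.71 × -150 = -106.5.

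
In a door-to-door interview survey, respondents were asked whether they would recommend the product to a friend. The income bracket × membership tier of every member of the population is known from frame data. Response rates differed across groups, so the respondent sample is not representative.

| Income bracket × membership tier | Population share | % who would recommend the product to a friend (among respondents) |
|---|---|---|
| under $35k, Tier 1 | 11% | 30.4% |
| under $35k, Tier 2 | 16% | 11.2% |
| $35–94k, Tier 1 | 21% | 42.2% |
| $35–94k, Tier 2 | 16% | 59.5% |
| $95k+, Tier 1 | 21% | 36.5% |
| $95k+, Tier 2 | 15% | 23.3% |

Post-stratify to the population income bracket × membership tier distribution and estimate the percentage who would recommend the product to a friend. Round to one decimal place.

Weight each group's respondent value by its population share:
  under $35k, Tier 1: 0.11 × 30.4 = 3.344
  under $35k, Tier 2: 0.16 × 11.2 = 1.792
  $35–94k, Tier 1: 0.21 × 42.2 = 8.862
  $35–94k, Tier 2: 0.16 × 59.5 = 9.52
  $95k+, Tier 1: 0.21 × 36.5 = 7.665
  $95k+, Tier 2: 0.15 × 23.3 = 3.495
Post-stratified estimate = 34.678 → 34.7%.

34.7%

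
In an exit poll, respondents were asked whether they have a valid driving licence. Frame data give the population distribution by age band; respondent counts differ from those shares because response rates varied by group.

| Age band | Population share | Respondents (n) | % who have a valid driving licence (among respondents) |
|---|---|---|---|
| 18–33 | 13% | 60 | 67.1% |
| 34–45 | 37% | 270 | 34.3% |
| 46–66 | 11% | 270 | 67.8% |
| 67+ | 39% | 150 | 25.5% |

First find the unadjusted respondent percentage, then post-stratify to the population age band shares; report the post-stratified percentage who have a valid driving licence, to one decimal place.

38.8%

Unadjusted (pooled respondent) estimate weights by respondent counts:
  (60/750)×67.1 + (270/750)×34.3 + (270/750)×67.8 + (150/750)×25.5 = 47.224%
Post-stratified estimate weights by population shares:
  0.13×67.1 + 0.37×34.3 + 0.11×67.8 + 0.39×25.5 = 38.817%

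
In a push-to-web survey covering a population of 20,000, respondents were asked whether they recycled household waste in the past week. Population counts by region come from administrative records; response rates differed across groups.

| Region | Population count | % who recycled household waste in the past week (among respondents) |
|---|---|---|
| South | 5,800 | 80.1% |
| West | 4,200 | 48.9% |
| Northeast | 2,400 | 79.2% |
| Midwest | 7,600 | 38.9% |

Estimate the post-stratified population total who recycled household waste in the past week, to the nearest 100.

11,600

Each cell contributes its population count × the respondent rate:
  South: 5,800 × 80.1% = 4645.8
  West: 4,200 × 48.9% = 2053.8
  Northeast: 2,400 × 79.2% = 1900.8
  Midwest: 7,600 × 38.9% = 2956.4
Estimated total = 11556.8 → 11,600.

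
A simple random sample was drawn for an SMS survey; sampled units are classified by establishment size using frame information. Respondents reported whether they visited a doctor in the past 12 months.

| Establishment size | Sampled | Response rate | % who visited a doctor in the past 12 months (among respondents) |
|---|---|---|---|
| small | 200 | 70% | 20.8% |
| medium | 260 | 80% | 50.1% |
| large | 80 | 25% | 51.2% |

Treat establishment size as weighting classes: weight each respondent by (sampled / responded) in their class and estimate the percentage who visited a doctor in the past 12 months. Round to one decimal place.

39.4%

Each respondent's weight = sampled/responded in their class; summing within a class gives n_sampled, so:
  small: 200 × 20.8 = 4160
  medium: 260 × 50.1 = 13,026
  large: 80 × 51.2 = 4096
Adjusted estimate = 21,282 / 540 = 39.4111 → 39.4%.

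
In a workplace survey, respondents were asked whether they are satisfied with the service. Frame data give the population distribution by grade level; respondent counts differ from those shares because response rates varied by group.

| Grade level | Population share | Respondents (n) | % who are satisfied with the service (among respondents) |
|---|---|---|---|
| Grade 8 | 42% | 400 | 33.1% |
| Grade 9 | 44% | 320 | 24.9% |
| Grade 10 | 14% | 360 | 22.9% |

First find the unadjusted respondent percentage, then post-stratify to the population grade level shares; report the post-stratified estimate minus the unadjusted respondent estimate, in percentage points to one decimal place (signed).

Unadjusted (pooled respondent) estimate weights by respondent counts:
  (400/1080)×33.1 + (320/1080)×24.9 + (360/1080)×22.9 = 27.2704%
Post-stratifying to population shares instead:
  0.42×33.1 + 0.44×24.9 + 0.14×22.9 = 28.064%
Difference = 28.064 − 27.2704 = 0.7936 pp.

+0.8 percentage points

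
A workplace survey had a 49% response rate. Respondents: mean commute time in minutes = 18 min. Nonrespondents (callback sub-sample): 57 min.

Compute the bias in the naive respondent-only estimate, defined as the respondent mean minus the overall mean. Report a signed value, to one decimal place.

Nonresponse fraction = 1 − 0.49 = 0.51.
Bias = (nonresponse fraction) × (respondent mean − nonrespondent mean)
     = 0.51 × (18 − 57) = 0.51 × -39 = -19.89.

-19.9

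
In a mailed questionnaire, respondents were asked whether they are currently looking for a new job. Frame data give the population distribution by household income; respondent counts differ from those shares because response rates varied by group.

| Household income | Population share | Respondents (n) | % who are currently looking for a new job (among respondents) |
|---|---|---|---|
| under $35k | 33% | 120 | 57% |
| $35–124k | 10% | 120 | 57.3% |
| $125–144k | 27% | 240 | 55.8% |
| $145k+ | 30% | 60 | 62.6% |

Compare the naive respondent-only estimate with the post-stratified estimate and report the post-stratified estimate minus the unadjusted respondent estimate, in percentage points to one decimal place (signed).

Without adjustment, the pooled respondent share is:
  (120/540)×57 + (120/540)×57.3 + (240/540)×55.8 + (60/540)×62.6 = 57.1556%
Post-stratifying to population shares instead:
  0.33×57 + 0.1×57.3 + 0.27×55.8 + 0.3×62.6 = 58.386%
Difference = 58.386 − 57.1556 = 1.2304 pp.

+1.2 percentage points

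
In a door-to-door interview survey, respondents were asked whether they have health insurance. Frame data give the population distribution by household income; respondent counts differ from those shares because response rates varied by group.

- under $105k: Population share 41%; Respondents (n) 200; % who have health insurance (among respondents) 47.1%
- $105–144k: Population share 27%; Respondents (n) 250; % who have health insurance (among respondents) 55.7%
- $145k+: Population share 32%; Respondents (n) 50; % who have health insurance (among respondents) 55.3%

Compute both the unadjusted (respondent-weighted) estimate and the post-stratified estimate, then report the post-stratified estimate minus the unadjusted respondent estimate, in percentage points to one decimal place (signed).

-0.2 percentage points

Unadjusted (pooled respondent) estimate weights by respondent counts:
  (200/500)×47.1 + (250/500)×55.7 + (50/500)×55.3 = 52.22%
Post-stratifying to population shares instead:
  0.41×47.1 + 0.27×55.7 + 0.32×55.3 = 52.046%
Difference = 52.046 − 52.22 = -0.174 pp.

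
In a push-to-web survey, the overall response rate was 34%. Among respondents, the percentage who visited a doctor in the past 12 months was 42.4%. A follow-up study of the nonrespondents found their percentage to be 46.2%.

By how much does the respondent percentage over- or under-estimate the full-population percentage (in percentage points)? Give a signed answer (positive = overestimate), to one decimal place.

Nonresponse fraction = 1 − 0.34 = 0.66.
Bias = (nonresponse fraction) × (respondent percentage − nonrespondent percentage)
     = 0.66 × (42.4 − 46.2) = 0.66 × -3.8 = -2.508.

-2.5 percentage points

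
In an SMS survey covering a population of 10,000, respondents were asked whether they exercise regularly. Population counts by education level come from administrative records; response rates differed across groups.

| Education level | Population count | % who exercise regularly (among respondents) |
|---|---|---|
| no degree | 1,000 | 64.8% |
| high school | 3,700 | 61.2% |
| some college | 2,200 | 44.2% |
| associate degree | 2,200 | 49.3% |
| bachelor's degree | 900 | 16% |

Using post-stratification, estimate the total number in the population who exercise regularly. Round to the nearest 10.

Apply each group's respondent rate to its population count:
  no degree: 1,000 × 64.8% = 648
  high school: 3,700 × 61.2% = 2264.4
  some college: 2,200 × 44.2% = 972.4
  associate degree: 2,200 × 49.3% = 1084.6
  bachelor's degree: 900 × 16% = 144
Estimated total = 5113.4 → 5,110.

5,110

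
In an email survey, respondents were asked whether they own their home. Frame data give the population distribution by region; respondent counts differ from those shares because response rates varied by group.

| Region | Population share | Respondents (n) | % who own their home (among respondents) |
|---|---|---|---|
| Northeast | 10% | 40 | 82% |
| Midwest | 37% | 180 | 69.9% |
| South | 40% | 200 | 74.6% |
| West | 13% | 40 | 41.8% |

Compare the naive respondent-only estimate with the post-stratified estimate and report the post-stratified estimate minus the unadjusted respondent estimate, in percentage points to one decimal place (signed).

Without adjustment, the pooled respondent share is:
  (40/460)×82 + (180/460)×69.9 + (200/460)×74.6 + (40/460)×41.8 = 70.5522%
Reweighting by population region shares:
  0.1×82 + 0.37×69.9 + 0.4×74.6 + 0.13×41.8 = 69.337%
Difference = 69.337 − 70.5522 = -1.2152 pp.

-1.2 percentage points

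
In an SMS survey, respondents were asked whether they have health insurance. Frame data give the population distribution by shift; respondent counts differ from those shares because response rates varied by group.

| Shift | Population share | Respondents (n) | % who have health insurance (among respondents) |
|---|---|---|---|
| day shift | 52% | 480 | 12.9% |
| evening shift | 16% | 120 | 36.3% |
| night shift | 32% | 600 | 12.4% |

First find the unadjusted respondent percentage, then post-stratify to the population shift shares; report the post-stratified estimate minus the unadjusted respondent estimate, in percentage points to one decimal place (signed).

Unadjusted (pooled respondent) estimate weights by respondent counts:
  (480/1200)×12.9 + (120/1200)×36.3 + (600/1200)×12.4 = 14.99%
Post-stratified estimate weights by population shares:
  0.52×12.9 + 0.16×36.3 + 0.32×12.4 = 16.484%
Difference = 16.484 − 14.99 = 1.494 pp.

+1.5 percentage points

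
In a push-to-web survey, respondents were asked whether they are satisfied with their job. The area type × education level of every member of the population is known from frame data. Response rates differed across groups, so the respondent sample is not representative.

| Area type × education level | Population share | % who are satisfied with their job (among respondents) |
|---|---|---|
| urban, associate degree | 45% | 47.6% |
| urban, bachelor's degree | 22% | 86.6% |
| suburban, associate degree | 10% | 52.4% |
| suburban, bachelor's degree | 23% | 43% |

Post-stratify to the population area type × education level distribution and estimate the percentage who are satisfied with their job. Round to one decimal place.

Weight each group's respondent value by its population share:
  urban, associate degree: 0.45 × 47.6 = 21.42
  urban, bachelor's degree: 0.22 × 86.6 = 19.052
  suburban, associate degree: 0.1 × 52.4 = 5.24
  suburban, bachelor's degree: 0.23 × 43 = 9.89
Post-stratified estimate = 55.602 → 55.6%.

55.6%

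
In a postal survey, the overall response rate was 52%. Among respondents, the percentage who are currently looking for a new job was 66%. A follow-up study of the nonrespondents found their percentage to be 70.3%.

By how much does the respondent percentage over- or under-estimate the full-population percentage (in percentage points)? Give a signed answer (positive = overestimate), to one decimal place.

-2.1 percentage points

Nonresponse fraction = 1 − 0.52 = 0.48.
Bias = (nonresponse fraction) × (respondent percentage − nonrespondent percentage)
     = 0.48 × (66 − 70.3) = 0.48 × -4.3 = -2.064.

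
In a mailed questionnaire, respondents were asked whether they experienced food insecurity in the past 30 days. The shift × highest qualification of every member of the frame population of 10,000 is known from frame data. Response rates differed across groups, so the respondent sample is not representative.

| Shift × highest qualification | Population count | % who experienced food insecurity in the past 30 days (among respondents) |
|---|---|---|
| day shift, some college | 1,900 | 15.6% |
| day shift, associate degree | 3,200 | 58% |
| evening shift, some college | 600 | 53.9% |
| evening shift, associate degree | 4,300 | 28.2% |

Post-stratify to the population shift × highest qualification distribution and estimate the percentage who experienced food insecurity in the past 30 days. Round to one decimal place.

36.9%

Reweight to the known shift × highest qualification distribution:
  day shift, some college: (1,900/10,000) × 15.6 = 2.964
  day shift, associate degree: (3,200/10,000) × 58 = 18.56
  evening shift, some college: (600/10,000) × 53.9 = 3.234
  evening shift, associate degree: (4,300/10,000) × 28.2 = 12.126
Post-stratified estimate = 36.884 → 36.9%.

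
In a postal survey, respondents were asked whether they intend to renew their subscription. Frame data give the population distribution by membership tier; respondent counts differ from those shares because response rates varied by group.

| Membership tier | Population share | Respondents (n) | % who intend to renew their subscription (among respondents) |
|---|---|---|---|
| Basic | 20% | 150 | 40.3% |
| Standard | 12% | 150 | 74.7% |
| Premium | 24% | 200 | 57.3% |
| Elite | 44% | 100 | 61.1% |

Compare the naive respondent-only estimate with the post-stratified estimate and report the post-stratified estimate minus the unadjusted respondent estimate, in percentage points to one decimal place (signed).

Naive respondent-only estimate (weights = respondent counts):
  (150/600)×40.3 + (150/600)×74.7 + (200/600)×57.3 + (100/600)×61.1 = 58.0333%
Reweighting by population membership tier shares:
  0.2×40.3 + 0.12×74.7 + 0.24×57.3 + 0.44×61.1 = 57.66%
Difference = 57.66 − 58.0333 = -0.3733 pp.

-0.4 percentage points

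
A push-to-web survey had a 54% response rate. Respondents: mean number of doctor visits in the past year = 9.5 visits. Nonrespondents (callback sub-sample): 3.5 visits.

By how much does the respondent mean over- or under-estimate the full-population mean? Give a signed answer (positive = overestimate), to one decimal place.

+2.8

Nonresponse fraction = 1 − 0.54 = 0.46.
Bias = (nonresponse fraction) × (respondent mean − nonrespondent mean)
     = 0.46 × (9.5 − 3.5) = 0.46 × 6 = 2.76.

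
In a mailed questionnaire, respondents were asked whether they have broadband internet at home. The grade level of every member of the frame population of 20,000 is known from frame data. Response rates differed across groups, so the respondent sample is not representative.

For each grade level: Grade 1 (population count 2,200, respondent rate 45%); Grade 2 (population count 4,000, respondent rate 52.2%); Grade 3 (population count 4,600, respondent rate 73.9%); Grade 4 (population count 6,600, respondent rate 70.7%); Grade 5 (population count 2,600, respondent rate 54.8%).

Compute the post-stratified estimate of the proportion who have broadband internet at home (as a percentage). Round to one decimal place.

62.8%

Reweight to the known grade level distribution:
  Grade 1: (2,200/20,000) × 45 = 4.95
  Grade 2: (4,000/20,000) × 52.2 = 10.44
  Grade 3: (4,600/20,000) × 73.9 = 16.997
  Grade 4: (6,600/20,000) × 70.7 = 23.331
  Grade 5: (2,600/20,000) × 54.8 = 7.124
Post-stratified estimate = 62.842 → 62.8%.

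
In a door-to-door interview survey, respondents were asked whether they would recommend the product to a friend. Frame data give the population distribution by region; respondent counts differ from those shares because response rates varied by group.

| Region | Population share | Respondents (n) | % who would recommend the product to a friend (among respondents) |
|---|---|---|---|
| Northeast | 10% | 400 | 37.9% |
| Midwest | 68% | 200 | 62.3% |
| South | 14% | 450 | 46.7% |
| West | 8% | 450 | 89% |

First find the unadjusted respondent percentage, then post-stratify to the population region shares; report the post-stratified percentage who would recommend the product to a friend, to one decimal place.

Naive respondent-only estimate (weights = respondent counts):
  (400/1500)×37.9 + (200/1500)×62.3 + (450/1500)×46.7 + (450/1500)×89 = 59.1233%
Post-stratified estimate weights by population shares:
  0.1×37.9 + 0.68×62.3 + 0.14×46.7 + 0.08×89 = 59.812%

59.8%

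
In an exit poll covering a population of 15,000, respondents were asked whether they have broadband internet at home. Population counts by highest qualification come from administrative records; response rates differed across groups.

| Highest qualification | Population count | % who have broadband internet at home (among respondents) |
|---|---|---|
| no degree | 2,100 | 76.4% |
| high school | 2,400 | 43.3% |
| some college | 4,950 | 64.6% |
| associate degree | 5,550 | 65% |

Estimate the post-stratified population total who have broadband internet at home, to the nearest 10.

Estimated count per cell = population count × respondent percentage:
  no degree: 2,100 × 76.4% = 1604.4
  high school: 2,400 × 43.3% = 1039.2
  some college: 4,950 × 64.6% = 3197.7
  associate degree: 5,550 × 65% = 3607.5
Estimated total = 9448.8 → 9,450.

9,450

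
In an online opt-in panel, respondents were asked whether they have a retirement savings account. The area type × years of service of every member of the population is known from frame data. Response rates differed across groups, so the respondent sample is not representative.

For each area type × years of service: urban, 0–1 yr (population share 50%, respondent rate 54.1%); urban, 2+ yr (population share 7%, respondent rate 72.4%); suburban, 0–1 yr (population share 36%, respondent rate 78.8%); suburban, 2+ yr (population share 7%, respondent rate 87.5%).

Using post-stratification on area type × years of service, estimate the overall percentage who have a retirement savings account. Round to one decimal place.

66.6%

Each cell contributes population-share × respondent value:
  urban, 0–1 yr: 0.5 × 54.1 = 27.05
  urban, 2+ yr: 0.07 × 72.4 = 5.068
  suburban, 0–1 yr: 0.36 × 78.8 = 28.368
  suburban, 2+ yr: 0.07 × 87.5 = 6.125
Post-stratified estimate = 66.611 → 66.6%.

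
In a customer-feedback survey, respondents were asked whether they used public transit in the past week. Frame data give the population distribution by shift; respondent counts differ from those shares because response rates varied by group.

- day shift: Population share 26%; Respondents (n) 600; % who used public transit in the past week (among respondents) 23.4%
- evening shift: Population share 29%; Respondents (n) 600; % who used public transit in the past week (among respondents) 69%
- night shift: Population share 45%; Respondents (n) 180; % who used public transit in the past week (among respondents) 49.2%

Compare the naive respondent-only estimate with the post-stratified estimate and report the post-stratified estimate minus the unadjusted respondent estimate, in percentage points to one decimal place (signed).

+1.6 percentage points

Naive respondent-only estimate (weights = respondent counts):
  (600/1380)×23.4 + (600/1380)×69 + (180/1380)×49.2 = 46.5913%
Post-stratifying to population shares instead:
  0.26×23.4 + 0.29×69 + 0.45×49.2 = 48.234%
Difference = 48.234 − 46.5913 = 1.6427 pp.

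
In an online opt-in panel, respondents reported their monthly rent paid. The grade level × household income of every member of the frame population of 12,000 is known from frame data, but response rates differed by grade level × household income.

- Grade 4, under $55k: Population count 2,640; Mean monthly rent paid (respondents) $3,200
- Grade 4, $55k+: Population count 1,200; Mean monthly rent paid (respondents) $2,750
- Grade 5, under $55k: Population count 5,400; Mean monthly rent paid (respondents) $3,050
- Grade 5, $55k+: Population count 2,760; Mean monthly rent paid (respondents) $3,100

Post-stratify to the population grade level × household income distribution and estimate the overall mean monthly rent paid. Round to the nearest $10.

Each cell contributes population-share × respondent value:
  Grade 4, under $55k: (2,640/12,000) × 3200 = 704
  Grade 4, $55k+: (1,200/12,000) × 2750 = 275
  Grade 5, under $55k: (5,400/12,000) × 3050 = 1372.5
  Grade 5, $55k+: (2,760/12,000) × 3100 = 713
Post-stratified estimate = 3064.5 → $3,060.

$3,060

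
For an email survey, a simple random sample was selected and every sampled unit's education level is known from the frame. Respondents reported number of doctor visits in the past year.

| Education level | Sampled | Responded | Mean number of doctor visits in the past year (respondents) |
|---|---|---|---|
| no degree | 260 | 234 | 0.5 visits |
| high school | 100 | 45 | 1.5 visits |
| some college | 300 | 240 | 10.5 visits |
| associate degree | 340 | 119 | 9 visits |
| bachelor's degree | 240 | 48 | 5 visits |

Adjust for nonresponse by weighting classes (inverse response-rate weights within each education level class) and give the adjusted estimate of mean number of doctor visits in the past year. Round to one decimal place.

Response rates by class: no degree 234/260 = 90%, high school 45/100 = 45%, some college 240/300 = 80%, associate degree 119/340 = 35%, bachelor's degree 48/240 = 20%.
Weighting each respondent by the inverse class response rate inflates each class back to its sampled size, so the class weight is n_sampled:
  no degree: 260 × 0.5 = 130
  high school: 100 × 1.5 = 150
  some college: 300 × 10.5 = 3150
  associate degree: 340 × 9 = 3060
  bachelor's degree: 240 × 5 = 1200
Adjusted estimate = 7690 / 1,240 = 6.20161 → 6.2.

6.2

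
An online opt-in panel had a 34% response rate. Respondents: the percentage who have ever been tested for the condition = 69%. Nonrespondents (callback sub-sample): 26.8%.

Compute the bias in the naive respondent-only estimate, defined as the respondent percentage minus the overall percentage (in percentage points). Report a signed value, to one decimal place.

+27.9 percentage points

Nonresponse fraction = 1 − 0.34 = 0.66.
Bias = (nonresponse fraction) × (respondent percentage − nonrespondent percentage)
     = 0.66 × (69 − 26.8) = 0.66 × 42.2 = 27.852.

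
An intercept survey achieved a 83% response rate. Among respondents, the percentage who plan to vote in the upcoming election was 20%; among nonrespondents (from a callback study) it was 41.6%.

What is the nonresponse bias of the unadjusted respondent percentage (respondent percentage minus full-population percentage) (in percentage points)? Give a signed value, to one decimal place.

Nonresponse fraction = 1 − 0.83 = 0.17.
Bias = (nonresponse fraction) × (respondent percentage − nonrespondent percentage)
     = 0.17 × (20 − 41.6) = 0.17 × -21.6 = -3.672.

-3.7 percentage points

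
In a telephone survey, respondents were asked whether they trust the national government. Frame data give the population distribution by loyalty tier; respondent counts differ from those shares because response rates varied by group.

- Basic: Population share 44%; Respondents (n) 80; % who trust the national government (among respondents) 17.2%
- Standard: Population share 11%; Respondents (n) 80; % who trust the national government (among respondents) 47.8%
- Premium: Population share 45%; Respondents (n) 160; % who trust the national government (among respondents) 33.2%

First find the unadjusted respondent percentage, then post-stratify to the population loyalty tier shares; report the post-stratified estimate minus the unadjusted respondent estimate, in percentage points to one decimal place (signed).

Naive respondent-only estimate (weights = respondent counts):
  (80/320)×17.2 + (80/320)×47.8 + (160/320)×33.2 = 32.85%
Reweighting by population loyalty tier shares:
  0.44×17.2 + 0.11×47.8 + 0.45×33.2 = 27.766%
Difference = 27.766 − 32.85 = -5.084 pp.

-5.1 percentage points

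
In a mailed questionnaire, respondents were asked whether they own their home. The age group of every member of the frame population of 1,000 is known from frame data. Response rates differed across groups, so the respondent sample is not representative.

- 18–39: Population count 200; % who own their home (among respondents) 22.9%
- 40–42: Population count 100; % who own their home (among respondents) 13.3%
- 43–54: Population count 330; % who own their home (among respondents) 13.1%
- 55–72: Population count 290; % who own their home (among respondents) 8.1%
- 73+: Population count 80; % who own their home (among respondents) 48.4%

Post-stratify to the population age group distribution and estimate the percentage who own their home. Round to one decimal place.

Post-stratification weights by population share, not respondent share:
  18–39: (200/1,000) × 22.9 = 4.58
  40–42: (100/1,000) × 13.3 = 1.33
  43–54: (330/1,000) × 13.1 = 4.323
  55–72: (290/1,000) × 8.1 = 2.349
  73+: (80/1,000) × 48.4 = 3.872
Post-stratified estimate = 16.454 → 16.5%.

16.5%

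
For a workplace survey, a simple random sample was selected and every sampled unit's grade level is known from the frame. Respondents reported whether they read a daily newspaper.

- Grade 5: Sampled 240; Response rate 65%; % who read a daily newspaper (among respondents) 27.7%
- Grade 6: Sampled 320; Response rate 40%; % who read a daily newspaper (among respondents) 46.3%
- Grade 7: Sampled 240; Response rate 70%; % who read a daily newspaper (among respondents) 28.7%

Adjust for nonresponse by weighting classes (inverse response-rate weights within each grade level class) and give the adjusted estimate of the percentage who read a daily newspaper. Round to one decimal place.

35.4%

Weighting each respondent by the inverse class response rate inflates each class back to its sampled size, so the class weight is n_sampled:
  Grade 5: 240 × 27.7 = 6648
  Grade 6: 320 × 46.3 = 14,816
  Grade 7: 240 × 28.7 = 6888
Adjusted estimate = 28,352 / 800 = 35.44 → 35.4%.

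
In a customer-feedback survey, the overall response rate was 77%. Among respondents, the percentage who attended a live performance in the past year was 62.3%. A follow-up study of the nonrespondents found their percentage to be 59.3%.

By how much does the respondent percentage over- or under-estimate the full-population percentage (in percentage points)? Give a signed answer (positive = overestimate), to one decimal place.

+0.7 percentage points

Nonresponse fraction = 1 − 0.77 = 0.23.
Bias = (nonresponse fraction) × (respondent percentage − nonrespondent percentage)
     = 0.23 × (62.3 − 59.3) = 0.23 × 3 = 0.69.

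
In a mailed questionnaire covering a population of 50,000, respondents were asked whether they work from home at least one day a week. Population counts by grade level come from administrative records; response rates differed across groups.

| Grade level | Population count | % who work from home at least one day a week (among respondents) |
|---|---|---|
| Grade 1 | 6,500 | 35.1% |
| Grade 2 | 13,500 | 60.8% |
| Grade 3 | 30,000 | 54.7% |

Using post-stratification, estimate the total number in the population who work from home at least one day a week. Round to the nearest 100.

Estimated count per cell = population count × respondent percentage:
  Grade 1: 6,500 × 35.1% = 2281.5
  Grade 2: 13,500 × 60.8% = 8208
  Grade 3: 30,000 × 54.7% = 16,410
Estimated total = 26899.5 → 26,900.

26,900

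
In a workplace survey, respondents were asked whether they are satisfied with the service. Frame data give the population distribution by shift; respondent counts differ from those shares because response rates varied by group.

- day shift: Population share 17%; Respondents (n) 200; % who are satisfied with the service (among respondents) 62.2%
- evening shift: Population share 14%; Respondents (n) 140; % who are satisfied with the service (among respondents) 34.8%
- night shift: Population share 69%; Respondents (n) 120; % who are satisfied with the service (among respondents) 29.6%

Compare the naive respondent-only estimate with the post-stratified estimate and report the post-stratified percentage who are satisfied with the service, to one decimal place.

35.9%

Without adjustment, the pooled respondent share is:
  (200/460)×62.2 + (140/460)×34.8 + (120/460)×29.6 = 45.3565%
Post-stratifying to population shares instead:
  0.17×62.2 + 0.14×34.8 + 0.69×29.6 = 35.87%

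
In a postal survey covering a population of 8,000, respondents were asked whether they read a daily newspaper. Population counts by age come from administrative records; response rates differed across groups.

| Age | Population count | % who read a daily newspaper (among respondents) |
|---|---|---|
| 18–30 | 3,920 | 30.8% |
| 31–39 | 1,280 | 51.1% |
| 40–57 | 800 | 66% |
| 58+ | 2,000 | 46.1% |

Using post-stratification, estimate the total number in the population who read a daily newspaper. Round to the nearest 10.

3,310

Estimated count per cell = population count × respondent percentage:
  18–30: 3,920 × 30.8% = 1207.36
  31–39: 1,280 × 51.1% = 654.08
  40–57: 800 × 66% = 528
  58+: 2,000 × 46.1% = 922
Estimated total = 3311.44 → 3,310.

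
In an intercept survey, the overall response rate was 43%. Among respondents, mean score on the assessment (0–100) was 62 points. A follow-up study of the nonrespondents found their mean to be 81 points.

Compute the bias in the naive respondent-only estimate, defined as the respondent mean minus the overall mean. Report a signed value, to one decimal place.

-10.8

Nonresponse fraction = 1 − 0.43 = 0.57.
Bias = (nonresponse fraction) × (respondent mean − nonrespondent mean)
     = 0.57 × (62 − 81) = 0.57 × -19 = -10.83.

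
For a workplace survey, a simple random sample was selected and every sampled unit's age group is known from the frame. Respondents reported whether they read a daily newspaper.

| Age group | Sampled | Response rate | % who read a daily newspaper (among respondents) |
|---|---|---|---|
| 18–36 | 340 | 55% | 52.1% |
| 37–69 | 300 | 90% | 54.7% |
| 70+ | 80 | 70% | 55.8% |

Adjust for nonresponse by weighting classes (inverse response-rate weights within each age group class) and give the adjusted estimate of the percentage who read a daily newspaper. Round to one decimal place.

53.6%

Each respondent's weight = sampled/responded in their class; summing within a class gives n_sampled, so:
  18–36: 340 × 52.1 = 17,714
  37–69: 300 × 54.7 = 16,410
  70+: 80 × 55.8 = 4464
Adjusted estimate = 38,588 / 720 = 53.5944 → 53.6%.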